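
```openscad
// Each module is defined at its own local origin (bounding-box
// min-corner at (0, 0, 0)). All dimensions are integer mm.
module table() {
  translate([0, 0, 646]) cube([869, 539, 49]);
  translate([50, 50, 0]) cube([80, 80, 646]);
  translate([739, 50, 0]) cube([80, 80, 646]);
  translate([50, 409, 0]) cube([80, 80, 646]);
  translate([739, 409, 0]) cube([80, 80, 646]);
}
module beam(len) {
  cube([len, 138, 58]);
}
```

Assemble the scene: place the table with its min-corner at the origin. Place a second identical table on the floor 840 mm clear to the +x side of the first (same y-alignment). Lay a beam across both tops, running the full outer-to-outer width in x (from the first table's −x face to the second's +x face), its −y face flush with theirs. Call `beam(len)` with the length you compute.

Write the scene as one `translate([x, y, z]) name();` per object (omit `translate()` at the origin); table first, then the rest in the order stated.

table();
translate([1709, 0, 0]) table();
translate([0, 0, 695]) beam(2578);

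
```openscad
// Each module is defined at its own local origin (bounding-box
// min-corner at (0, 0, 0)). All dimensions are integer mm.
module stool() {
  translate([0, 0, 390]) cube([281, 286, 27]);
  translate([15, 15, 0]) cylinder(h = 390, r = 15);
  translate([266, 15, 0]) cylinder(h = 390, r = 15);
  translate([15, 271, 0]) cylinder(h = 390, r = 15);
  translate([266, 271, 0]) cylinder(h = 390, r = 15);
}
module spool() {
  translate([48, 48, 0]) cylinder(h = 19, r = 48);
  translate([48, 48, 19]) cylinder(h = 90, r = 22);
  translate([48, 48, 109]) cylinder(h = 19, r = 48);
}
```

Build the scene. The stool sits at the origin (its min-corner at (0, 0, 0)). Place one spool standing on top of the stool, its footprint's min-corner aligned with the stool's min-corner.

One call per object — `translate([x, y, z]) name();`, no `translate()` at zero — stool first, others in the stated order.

stool();
translate([0, 0, 417]) spool();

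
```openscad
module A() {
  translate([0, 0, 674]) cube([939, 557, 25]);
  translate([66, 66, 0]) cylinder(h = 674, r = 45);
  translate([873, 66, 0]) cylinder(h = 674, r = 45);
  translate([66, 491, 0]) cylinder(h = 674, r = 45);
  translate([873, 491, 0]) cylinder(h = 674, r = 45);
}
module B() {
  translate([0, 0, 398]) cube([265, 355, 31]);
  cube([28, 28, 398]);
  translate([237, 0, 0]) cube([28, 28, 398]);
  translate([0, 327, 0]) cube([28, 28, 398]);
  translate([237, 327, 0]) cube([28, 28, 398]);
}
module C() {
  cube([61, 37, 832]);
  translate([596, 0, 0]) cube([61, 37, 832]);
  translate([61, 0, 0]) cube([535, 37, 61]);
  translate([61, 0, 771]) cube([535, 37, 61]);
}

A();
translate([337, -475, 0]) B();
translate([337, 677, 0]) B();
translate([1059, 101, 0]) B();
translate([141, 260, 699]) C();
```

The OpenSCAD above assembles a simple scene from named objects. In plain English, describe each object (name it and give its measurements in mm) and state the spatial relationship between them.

A is a table with a 939×557 mm rectangular top, 25 mm thick, top surface at z = 699 mm, supported by four round legs of 90 mm diameter, each leg's bounding box inset 21 mm from the nearest pair of top edges, running from the floor.

B is a four-legged stool. The seat is 265×355 mm, 31 mm thick, top at z = 429 mm. It stands on four square legs, each 28×28 mm in cross-section, from z = 0 to the seat underside, each flush with a corner of the seat.

C is a rectangular picture frame lying in the x–z plane (depth along y). The opening is 535 mm wide (x) by 710 mm tall (z), surrounded by a border 61 mm wide on all four sides. The frame is 37 mm deep and is made of two full-height vertical stiles with two horizontal rails fitted between them.

Three stools sit around the table at the −y, +y, +x sides. The picture frame is on top of the table, centred.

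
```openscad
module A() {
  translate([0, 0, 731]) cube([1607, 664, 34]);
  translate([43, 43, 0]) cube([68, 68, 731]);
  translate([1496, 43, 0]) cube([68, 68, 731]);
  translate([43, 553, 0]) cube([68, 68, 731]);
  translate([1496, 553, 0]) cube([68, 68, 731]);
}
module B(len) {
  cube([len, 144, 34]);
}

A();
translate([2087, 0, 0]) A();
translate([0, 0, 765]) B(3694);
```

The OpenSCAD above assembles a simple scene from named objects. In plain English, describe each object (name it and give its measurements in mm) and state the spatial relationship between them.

A is a table with a 1607×664 mm rectangular top, 34 mm thick, top surface at z = 765 mm, supported by four 68×68 mm square legs, each inset 43 mm from the nearest pair of top edges, running from the floor.

B is a rectangular beam 3694 mm long (x), 144 mm deep (y), 34 mm thick (z).

The beam spans the tops of two tables placed 480 mm apart, resting at z = 765 mm.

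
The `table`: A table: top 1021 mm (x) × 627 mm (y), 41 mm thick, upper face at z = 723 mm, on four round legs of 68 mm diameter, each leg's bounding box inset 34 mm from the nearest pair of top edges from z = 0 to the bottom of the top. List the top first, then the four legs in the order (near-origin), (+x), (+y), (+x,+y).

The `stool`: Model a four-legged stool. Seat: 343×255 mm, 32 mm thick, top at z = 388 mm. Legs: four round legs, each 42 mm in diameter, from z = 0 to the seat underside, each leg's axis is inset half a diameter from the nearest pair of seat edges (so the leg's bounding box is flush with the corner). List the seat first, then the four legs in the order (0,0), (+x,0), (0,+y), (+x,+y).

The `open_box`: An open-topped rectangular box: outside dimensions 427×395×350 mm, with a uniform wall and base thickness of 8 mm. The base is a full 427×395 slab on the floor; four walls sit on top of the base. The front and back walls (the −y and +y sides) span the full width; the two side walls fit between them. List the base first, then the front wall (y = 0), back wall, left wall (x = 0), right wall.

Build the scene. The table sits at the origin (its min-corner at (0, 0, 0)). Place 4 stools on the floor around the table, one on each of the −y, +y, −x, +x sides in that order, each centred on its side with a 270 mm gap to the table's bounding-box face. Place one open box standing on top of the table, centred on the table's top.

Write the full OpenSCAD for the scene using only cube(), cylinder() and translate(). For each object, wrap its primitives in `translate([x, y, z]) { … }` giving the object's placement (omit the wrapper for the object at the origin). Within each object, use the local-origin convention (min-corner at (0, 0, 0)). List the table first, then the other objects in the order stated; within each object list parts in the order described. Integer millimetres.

translate([0, 0, 682]) cube([1021, 627, 41]);
translate([68, 68, 0]) cylinder(h = 682, r = 34);
translate([953, 68, 0]) cylinder(h = 682, r = 34);
translate([68, 559, 0]) cylinder(h = 682, r = 34);
translate([953, 559, 0]) cylinder(h = 682, r = 34);
translate([339, -525, 0]) {
  translate([0, 0, 356]) cube([343, 255, 32]);
  translate([21, 21, 0]) cylinder(h = 356, r = 21);
  translate([322, 21, 0]) cylinder(h = 356, r = 21);
  translate([21, 234, 0]) cylinder(h = 356, r = 21);
  translate([322, 234, 0]) cylinder(h = 356, r = 21);
}
translate([339, 897, 0]) {
  translate([0, 0, 356]) cube([343, 255, 32]);
  translate([21, 21, 0]) cylinder(h = 356, r = 21);
  translate([322, 21, 0]) cylinder(h = 356, r = 21);
  translate([21, 234, 0]) cylinder(h = 356, r = 21);
  translate([322, 234, 0]) cylinder(h = 356, r = 21);
}
translate([-613, 186, 0]) {
  translate([0, 0, 356]) cube([343, 255, 32]);
  translate([21, 21, 0]) cylinder(h = 356, r = 21);
  translate([322, 21, 0]) cylinder(h = 356, r = 21);
  translate([21, 234, 0]) cylinder(h = 356, r = 21);
  translate([322, 234, 0]) cylinder(h = 356, r = 21);
}
translate([1291, 186, 0]) {
  translate([0, 0, 356]) cube([343, 255, 32]);
  translate([21, 21, 0]) cylinder(h = 356, r = 21);
  translate([322, 21, 0]) cylinder(h = 356, r = 21);
  translate([21, 234, 0]) cylinder(h = 356, r = 21);
  translate([322, 234, 0]) cylinder(h = 356, r = 21);
}
translate([297, 116, 723]) {
  cube([427, 395, 8]);
  translate([0, 0, 8]) cube([427, 8, 342]);
  translate([0, 387, 8]) cube([427, 8, 342]);
  translate([0, 8, 8]) cube([8, 379, 342]);
  translate([419, 8, 8]) cube([8, 379, 342]);
}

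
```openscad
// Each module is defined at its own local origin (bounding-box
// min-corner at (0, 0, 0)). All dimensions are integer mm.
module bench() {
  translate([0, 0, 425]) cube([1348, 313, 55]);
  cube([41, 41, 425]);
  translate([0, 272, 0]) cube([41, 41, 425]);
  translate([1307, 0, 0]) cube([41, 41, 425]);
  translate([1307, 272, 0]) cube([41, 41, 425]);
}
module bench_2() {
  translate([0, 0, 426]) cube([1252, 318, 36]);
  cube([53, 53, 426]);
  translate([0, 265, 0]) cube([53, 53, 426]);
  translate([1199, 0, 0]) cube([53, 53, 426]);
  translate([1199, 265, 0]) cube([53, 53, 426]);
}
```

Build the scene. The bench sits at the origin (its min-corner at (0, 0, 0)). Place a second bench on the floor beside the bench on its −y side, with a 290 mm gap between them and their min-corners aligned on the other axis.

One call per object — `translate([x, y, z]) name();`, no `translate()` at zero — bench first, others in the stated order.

bench();
translate([0, -608, 0]) bench_2();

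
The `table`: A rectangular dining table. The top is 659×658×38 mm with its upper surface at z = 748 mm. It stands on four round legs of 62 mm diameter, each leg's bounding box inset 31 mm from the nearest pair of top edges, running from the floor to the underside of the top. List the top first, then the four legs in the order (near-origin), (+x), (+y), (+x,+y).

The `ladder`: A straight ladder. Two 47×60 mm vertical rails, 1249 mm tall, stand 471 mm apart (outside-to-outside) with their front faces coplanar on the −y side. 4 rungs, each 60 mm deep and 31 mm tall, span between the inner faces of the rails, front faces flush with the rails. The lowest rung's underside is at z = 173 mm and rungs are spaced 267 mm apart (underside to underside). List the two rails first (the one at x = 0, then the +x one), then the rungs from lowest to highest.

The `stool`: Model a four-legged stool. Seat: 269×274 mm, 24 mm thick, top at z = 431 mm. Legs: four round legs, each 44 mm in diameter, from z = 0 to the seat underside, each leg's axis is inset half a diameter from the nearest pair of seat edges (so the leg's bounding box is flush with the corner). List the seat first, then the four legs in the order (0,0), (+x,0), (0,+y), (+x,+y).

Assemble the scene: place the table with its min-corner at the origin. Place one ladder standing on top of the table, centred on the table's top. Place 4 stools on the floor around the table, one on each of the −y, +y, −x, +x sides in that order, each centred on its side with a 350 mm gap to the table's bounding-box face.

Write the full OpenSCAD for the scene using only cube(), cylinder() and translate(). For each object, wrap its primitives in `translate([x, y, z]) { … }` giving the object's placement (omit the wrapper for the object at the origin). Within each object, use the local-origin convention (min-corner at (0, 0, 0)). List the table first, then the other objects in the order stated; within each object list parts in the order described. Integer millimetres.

translate([0, 0, 710]) cube([659, 658, 38]);
translate([62, 62, 0]) cylinder(h = 710, r = 31);
translate([597, 62, 0]) cylinder(h = 710, r = 31);
translate([62, 596, 0]) cylinder(h = 710, r = 31);
translate([597, 596, 0]) cylinder(h = 710, r = 31);
translate([94, 299, 748]) {
  cube([47, 60, 1249]);
  translate([424, 0, 0]) cube([47, 60, 1249]);
  translate([47, 0, 173]) cube([377, 60, 31]);
  translate([47, 0, 440]) cube([377, 60, 31]);
  translate([47, 0, 707]) cube([377, 60, 31]);
  translate([47, 0, 974]) cube([377, 60, 31]);
}
translate([195, -624, 0]) {
  translate([0, 0, 407]) cube([269, 274, 24]);
  translate([22, 22, 0]) cylinder(h = 407, r = 22);
  translate([247, 22, 0]) cylinder(h = 407, r = 22);
  translate([22, 252, 0]) cylinder(h = 407, r = 22);
  translate([247, 252, 0]) cylinder(h = 407, r = 22);
}
translate([195, 1008, 0]) {
  translate([0, 0, 407]) cube([269, 274, 24]);
  translate([22, 22, 0]) cylinder(h = 407, r = 22);
  translate([247, 22, 0]) cylinder(h = 407, r = 22);
  translate([22, 252, 0]) cylinder(h = 407, r = 22);
  translate([247, 252, 0]) cylinder(h = 407, r = 22);
}
translate([-619, 192, 0]) {
  translate([0, 0, 407]) cube([269, 274, 24]);
  translate([22, 22, 0]) cylinder(h = 407, r = 22);
  translate([247, 22, 0]) cylinder(h = 407, r = 22);
  translate([22, 252, 0]) cylinder(h = 407, r = 22);
  translate([247, 252, 0]) cylinder(h = 407, r = 22);
}
translate([1009, 192, 0]) {
  translate([0, 0, 407]) cube([269, 274, 24]);
  translate([22, 22, 0]) cylinder(h = 407, r = 22);
  translate([247, 22, 0]) cylinder(h = 407, r = 22);
  translate([22, 252, 0]) cylinder(h = 407, r = 22);
  translate([247, 252, 0]) cylinder(h = 407, r = 22);
}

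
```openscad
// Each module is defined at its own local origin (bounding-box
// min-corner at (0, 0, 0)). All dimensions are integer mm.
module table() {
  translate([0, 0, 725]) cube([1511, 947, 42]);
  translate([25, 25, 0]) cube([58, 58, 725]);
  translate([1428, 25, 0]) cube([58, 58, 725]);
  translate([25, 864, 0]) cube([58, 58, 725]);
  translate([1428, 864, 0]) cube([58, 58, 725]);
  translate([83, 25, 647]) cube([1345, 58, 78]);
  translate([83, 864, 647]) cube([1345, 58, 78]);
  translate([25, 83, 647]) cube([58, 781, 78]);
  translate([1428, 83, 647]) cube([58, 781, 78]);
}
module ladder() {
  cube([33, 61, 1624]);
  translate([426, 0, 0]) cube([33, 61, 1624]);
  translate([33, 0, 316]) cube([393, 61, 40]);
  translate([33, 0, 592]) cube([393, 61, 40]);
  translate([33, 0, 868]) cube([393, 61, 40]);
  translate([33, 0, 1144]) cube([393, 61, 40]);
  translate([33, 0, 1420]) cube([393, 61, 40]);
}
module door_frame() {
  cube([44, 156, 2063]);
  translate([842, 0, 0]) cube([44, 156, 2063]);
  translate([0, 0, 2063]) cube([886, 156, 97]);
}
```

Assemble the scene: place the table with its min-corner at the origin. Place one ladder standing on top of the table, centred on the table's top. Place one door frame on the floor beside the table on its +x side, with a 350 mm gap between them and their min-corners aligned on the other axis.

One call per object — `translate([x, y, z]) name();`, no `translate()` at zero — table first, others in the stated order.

table();
translate([526, 443, 767]) ladder();
translate([1861, 0, 0]) door_frame();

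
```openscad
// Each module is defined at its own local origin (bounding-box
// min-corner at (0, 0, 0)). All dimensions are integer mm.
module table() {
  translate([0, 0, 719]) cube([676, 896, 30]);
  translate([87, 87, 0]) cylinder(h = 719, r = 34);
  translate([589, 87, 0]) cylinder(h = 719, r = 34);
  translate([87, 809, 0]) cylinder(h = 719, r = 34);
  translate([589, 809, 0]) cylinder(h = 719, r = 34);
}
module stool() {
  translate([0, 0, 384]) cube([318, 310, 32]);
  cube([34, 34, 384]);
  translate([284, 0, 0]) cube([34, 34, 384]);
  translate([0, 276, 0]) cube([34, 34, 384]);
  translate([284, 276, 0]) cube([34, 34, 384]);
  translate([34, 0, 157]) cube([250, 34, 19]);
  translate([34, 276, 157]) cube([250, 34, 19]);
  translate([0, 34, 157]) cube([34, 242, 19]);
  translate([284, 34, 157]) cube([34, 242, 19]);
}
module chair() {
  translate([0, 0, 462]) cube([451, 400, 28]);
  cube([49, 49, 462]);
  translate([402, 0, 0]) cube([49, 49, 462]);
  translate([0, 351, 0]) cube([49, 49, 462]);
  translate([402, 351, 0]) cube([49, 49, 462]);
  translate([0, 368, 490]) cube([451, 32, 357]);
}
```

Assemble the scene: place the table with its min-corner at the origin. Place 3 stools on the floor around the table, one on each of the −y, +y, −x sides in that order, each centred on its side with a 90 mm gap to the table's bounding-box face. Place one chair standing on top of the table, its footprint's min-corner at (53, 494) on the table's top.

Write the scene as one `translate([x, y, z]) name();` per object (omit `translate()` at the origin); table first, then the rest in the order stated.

table();
translate([179, -400, 0]) stool();
translate([179, 986, 0]) stool();
translate([-408, 293, 0]) stool();
translate([53, 494, 749]) chair();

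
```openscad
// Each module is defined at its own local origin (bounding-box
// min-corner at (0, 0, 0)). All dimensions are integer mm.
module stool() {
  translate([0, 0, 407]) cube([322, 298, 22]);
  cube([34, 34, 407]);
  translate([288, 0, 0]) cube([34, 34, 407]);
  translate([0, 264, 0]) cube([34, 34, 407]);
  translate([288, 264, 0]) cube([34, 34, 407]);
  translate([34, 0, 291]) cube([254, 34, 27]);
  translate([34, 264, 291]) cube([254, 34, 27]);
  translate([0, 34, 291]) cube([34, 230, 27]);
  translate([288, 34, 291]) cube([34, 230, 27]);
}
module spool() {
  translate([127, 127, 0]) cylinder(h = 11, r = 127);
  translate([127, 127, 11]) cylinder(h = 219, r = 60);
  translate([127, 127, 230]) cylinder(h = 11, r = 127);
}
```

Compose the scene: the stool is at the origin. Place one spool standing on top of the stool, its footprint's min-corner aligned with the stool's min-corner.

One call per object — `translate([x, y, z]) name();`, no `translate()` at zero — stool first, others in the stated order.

stool();
translate([0, 0, 429]) spool();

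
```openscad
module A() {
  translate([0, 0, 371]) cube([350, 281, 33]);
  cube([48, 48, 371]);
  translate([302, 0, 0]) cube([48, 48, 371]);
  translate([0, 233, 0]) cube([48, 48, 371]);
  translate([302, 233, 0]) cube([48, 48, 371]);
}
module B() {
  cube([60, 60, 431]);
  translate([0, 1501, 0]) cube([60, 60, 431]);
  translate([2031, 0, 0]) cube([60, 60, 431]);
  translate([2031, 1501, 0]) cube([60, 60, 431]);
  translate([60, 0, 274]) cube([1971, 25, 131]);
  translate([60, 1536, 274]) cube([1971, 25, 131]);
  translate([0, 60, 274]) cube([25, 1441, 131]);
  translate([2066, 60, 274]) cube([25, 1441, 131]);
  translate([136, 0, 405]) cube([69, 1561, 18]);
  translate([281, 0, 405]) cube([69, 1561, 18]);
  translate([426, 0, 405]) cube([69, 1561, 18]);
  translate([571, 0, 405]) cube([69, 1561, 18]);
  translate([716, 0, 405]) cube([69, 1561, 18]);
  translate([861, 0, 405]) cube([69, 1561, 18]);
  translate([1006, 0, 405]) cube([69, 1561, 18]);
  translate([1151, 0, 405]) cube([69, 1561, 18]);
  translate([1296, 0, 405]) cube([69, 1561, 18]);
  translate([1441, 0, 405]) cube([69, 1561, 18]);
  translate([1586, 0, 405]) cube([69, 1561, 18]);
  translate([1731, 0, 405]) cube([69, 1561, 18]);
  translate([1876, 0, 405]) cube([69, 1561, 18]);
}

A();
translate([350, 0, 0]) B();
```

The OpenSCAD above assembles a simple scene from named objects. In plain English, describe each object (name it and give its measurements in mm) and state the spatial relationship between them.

A is a simple wooden stool: a rectangular seat 350 mm (x) by 281 mm (y), 33 mm thick, top face at z = 404 mm, on four square legs, each 48×48 mm in cross-section. The legs rest on z = 0, each flush with a corner of the seat.

B is a bed frame 2091 mm long (x) by 1561 mm wide (y). Four 60×60 mm corner posts, 431 mm tall, at the corners of the footprint. Four rails of 25 mm thickness and 131 mm height run between adjacent posts with their undersides at z = 274 mm, their outer faces flush with the outside of the frame (the two x-running rails run between the posts' inner faces; the two y-running rails run between the posts' inner faces). 13 slats, each 69 mm wide (x) and 18 mm thick, lie across the top of the two x-running rails, running the full 1561 mm width of the frame in y; the slats are evenly spaced along x between the inner faces of the end posts with equal gaps (rounded down to the nearest mm) at the −x end and between each pair — any rounding remainder accumulates at the +x end.

The bed frame is against the stool's +x side, with their −y faces flush.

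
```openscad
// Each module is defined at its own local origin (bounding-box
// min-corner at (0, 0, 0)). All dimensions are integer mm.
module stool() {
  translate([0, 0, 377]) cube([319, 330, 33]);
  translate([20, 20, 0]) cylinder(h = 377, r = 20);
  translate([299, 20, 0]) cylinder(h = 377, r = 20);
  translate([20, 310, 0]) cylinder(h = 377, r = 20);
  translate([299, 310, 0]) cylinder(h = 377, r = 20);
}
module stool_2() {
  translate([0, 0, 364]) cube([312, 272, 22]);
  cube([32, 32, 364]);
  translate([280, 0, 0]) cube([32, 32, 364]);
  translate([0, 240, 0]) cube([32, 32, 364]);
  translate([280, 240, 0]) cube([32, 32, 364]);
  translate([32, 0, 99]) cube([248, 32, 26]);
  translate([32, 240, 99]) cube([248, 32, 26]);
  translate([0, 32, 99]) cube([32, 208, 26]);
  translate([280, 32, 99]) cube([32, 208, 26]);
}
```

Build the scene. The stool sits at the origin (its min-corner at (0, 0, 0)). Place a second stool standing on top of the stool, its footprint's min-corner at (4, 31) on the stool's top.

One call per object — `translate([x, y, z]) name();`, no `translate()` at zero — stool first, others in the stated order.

stool();
translate([4, 31, 410]) stool_2();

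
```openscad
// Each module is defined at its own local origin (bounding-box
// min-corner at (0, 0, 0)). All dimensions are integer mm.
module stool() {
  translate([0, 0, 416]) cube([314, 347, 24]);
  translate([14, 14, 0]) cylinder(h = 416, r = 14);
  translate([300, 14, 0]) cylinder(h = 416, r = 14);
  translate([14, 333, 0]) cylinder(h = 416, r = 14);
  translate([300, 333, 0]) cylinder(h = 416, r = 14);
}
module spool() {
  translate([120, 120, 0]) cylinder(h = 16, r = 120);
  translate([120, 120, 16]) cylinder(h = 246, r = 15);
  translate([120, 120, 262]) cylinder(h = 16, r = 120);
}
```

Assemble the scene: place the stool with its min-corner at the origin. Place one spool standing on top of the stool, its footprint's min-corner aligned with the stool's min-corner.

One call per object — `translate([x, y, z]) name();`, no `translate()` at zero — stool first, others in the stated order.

stool();
translate([0, 0, 440]) spool();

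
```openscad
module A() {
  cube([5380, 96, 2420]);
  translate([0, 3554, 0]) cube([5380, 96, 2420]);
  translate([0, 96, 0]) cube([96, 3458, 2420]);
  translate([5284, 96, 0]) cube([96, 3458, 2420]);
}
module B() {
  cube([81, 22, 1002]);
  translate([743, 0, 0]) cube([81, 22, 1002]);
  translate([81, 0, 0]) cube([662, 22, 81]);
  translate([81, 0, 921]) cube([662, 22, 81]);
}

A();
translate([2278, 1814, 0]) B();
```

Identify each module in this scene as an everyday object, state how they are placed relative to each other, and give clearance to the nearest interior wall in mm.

Clearances: x = 2182, y = 1718; minimum 1718 mm.

A is a house frame. B is a picture frame. The picture frame sits inside the house frame, centred. The clearance to the nearest interior wall is 1718 mm.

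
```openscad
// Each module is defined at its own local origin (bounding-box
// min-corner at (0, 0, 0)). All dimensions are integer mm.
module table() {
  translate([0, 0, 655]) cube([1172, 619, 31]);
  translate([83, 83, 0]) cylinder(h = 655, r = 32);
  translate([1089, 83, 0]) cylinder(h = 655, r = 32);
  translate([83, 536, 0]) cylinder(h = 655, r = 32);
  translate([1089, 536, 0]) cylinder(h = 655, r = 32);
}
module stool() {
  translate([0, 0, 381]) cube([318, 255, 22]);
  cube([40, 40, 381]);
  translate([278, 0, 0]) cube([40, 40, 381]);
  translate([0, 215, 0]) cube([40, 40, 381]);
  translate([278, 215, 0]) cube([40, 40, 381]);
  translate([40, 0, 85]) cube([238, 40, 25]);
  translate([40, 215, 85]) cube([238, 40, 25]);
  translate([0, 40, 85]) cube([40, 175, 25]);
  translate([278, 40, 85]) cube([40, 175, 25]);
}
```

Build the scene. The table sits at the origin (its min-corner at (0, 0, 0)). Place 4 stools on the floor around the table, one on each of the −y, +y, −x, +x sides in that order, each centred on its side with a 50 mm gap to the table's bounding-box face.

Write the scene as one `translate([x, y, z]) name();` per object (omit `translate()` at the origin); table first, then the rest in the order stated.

table();
translate([427, -305, 0]) stool();
translate([427, 669, 0]) stool();
translate([-368, 182, 0]) stool();
translate([1222, 182, 0]) stool();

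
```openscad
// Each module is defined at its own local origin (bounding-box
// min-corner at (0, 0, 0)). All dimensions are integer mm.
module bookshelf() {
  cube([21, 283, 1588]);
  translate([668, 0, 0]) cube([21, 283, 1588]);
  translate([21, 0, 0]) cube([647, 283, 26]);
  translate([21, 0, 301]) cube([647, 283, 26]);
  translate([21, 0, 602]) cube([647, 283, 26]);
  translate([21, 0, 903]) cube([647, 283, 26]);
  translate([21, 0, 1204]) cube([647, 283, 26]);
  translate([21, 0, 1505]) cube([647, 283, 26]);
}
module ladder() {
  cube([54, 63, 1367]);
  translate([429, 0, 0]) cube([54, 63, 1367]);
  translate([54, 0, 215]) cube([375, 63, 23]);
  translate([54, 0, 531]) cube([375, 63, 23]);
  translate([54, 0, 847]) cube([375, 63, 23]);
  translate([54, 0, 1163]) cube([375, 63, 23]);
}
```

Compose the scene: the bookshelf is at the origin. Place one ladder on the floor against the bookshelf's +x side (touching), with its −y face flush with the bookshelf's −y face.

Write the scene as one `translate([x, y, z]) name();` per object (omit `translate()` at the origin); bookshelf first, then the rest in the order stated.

bookshelf();
translate([689, 0, 0]) ladder();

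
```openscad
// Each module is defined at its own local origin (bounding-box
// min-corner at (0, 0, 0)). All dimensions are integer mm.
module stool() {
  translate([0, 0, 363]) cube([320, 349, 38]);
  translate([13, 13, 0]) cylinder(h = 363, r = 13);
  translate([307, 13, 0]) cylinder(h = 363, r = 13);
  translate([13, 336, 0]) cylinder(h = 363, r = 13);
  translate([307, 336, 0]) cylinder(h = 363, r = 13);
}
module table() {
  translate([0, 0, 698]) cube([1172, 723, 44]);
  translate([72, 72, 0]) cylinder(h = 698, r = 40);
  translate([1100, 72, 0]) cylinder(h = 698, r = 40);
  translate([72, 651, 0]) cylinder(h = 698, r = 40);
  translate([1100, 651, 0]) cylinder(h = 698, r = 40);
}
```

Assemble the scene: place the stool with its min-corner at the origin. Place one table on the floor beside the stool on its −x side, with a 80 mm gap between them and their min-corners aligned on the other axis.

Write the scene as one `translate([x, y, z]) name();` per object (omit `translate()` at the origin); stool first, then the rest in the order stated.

stool();
translate([-1252, 0, 0]) table();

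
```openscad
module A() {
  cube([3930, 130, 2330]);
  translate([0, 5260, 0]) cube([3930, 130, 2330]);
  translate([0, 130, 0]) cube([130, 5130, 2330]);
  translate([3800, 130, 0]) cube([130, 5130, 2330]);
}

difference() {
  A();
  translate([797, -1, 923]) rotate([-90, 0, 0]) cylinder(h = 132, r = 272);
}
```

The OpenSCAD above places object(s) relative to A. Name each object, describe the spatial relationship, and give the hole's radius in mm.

The subtracted cylinder has r = 272 mm.

A is a house frame. The house frame has a circular hole through its front wall. The hole's radius is 272 mm.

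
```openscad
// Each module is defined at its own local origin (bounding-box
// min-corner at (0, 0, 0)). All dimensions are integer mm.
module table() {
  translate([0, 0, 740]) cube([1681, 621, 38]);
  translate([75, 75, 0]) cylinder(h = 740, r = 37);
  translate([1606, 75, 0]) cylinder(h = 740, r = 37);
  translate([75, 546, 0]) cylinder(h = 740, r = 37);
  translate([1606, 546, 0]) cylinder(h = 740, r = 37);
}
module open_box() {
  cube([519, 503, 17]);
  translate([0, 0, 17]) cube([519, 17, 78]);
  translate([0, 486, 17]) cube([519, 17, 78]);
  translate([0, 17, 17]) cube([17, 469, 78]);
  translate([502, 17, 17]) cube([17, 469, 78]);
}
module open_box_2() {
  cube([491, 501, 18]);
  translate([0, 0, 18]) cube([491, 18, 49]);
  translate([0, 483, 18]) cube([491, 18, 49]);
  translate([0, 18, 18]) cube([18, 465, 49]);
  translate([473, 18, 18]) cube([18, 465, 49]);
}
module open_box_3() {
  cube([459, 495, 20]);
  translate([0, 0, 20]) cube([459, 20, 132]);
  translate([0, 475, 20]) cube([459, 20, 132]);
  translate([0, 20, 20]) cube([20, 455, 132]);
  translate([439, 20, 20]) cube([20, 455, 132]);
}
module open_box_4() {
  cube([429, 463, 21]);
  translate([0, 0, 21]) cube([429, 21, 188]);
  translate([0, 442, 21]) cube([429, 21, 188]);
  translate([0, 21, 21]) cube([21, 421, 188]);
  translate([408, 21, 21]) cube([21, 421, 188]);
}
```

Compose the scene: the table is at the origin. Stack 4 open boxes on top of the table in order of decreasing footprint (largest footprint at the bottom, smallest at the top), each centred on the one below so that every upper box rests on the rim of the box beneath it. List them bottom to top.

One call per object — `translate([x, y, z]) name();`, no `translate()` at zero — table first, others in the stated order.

table();
translate([581, 59, 778]) open_box();
translate([595, 60, 873]) open_box_2();
translate([611, 63, 940]) open_box_3();
translate([626, 79, 1092]) open_box_4();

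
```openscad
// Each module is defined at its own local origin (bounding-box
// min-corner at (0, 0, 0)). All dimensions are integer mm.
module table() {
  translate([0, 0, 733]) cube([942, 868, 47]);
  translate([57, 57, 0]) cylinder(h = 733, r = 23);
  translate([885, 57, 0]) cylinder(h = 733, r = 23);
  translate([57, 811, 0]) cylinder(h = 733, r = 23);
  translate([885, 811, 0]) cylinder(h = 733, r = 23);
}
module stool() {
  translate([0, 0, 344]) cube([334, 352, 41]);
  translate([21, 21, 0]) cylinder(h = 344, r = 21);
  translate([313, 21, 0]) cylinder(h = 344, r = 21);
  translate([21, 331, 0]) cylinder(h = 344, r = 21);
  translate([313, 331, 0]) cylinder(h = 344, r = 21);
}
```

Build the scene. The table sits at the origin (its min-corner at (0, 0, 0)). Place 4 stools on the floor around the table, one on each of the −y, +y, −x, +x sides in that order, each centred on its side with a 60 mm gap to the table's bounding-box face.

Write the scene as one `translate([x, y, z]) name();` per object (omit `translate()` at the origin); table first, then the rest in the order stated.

table();
translate([304, -412, 0]) stool();
translate([304, 928, 0]) stool();
translate([-394, 258, 0]) stool();
translate([1002, 258, 0]) stool();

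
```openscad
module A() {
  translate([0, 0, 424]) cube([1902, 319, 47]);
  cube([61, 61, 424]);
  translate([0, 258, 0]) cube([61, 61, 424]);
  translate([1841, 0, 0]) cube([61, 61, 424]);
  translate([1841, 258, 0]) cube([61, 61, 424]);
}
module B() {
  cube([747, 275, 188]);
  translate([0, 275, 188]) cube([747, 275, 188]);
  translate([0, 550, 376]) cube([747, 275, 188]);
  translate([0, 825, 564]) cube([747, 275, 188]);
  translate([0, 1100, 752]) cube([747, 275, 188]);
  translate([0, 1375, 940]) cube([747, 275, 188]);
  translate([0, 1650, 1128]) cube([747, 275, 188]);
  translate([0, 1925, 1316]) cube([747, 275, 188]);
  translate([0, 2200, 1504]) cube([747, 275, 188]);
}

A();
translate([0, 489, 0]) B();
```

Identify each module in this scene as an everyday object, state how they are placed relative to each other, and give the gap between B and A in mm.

The staircase's nearest face is 170 mm from the bench's +y face.

A is a bench. B is a staircase. The staircase is on the floor beside the bench on its +y side. The gap between the staircase and the bench is 170 mm.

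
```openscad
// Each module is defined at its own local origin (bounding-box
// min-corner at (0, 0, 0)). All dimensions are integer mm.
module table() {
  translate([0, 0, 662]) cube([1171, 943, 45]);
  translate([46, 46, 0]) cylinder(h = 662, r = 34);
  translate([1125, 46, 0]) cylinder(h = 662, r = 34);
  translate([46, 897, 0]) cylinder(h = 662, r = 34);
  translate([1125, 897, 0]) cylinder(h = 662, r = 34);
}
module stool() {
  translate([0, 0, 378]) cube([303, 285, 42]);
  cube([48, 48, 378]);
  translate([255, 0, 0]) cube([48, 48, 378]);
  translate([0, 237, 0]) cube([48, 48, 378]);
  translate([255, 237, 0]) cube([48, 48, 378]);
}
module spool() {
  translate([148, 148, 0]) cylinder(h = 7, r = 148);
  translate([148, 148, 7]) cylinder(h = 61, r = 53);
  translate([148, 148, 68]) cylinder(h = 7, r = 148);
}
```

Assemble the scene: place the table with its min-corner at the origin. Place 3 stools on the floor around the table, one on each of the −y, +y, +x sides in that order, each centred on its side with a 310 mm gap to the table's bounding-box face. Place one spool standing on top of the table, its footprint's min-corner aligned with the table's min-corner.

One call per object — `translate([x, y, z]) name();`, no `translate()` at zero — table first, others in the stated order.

table();
translate([434, -595, 0]) stool();
translate([434, 1253, 0]) stool();
translate([1481, 329, 0]) stool();
translate([0, 0, 707]) spool();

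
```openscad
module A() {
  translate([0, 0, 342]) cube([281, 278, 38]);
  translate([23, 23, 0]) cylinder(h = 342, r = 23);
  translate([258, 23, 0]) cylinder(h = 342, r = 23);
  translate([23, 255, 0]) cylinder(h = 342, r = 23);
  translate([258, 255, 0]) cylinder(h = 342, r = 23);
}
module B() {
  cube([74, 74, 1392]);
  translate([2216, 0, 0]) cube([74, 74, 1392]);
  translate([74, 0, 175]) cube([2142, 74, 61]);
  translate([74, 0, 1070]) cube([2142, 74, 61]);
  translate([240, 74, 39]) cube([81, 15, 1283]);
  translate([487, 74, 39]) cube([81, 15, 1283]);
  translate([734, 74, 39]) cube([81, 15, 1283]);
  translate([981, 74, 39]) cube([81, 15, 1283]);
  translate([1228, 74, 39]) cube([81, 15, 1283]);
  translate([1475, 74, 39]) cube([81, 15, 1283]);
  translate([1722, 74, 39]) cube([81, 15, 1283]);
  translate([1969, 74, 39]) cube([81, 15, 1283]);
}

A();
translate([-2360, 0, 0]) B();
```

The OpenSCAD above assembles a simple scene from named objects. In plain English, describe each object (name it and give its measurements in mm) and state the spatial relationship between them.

A is a simple wooden stool: a rectangular seat 281 mm (x) by 278 mm (y), 38 mm thick, top face at z = 380 mm, on four round legs, each 46 mm in diameter. The legs rest on z = 0, each leg's axis is inset half a diameter from the nearest pair of seat edges (so the leg's bounding box is flush with the corner).

B is a fence section. Two 74×74 mm posts, 1392 mm tall, stand on the floor with a clear span of 2142 mm between their inner faces. Two horizontal rails of 74×61 mm section span the gap between the posts with their undersides at z = 175 mm and z = 1070 mm, flush with the posts' −y face. 8 pickets, each 81 mm wide, 15 mm thick and 1283 mm tall, are fixed to the +y face of the rails with their bottoms at z = 39 mm, evenly spaced across the span with equal gaps (rounded down to the nearest mm) at the −x end and between each pair — any rounding remainder accumulates at the +x end.

The fence section is on the floor beside the stool on its −x side.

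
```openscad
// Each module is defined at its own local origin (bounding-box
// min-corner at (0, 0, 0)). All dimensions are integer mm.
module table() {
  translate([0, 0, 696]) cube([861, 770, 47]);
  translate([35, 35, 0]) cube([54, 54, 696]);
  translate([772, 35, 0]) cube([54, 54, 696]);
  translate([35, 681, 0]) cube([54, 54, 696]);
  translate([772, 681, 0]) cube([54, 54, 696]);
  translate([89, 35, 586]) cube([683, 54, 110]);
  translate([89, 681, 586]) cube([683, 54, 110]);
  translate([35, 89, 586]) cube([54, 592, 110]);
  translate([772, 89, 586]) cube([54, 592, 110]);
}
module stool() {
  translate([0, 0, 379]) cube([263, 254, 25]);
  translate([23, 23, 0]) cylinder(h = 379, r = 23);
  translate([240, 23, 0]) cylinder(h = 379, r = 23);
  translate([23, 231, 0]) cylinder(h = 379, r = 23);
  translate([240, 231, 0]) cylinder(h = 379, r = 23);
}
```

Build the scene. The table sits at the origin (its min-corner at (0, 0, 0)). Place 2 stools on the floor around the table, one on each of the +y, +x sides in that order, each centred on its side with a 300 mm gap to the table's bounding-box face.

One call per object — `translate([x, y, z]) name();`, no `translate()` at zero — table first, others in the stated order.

table();
translate([299, 1070, 0]) stool();
translate([1161, 258, 0]) stool();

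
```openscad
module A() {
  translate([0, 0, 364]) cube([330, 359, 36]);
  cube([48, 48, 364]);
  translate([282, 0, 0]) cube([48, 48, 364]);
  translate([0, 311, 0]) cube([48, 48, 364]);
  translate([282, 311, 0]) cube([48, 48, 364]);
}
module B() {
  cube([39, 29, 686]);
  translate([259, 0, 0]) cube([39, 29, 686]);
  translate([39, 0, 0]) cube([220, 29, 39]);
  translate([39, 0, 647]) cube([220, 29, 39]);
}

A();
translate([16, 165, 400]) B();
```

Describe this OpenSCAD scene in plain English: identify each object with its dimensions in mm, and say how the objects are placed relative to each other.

A is a simple wooden stool: a rectangular seat 330 mm (x) by 359 mm (y), 36 mm thick, top face at z = 400 mm, on four square legs, each 48×48 mm in cross-section. The legs rest on z = 0, each flush with a corner of the seat.

B is a picture frame with a 220×608 mm rectangular opening (x by z) and a uniform 39 mm border on every side. Frame depth is 29 mm along y. It is built from two vertical stiles running the full outside height and two horizontal rails spanning the gap between the stiles.

The picture frame is on top of the stool, centred.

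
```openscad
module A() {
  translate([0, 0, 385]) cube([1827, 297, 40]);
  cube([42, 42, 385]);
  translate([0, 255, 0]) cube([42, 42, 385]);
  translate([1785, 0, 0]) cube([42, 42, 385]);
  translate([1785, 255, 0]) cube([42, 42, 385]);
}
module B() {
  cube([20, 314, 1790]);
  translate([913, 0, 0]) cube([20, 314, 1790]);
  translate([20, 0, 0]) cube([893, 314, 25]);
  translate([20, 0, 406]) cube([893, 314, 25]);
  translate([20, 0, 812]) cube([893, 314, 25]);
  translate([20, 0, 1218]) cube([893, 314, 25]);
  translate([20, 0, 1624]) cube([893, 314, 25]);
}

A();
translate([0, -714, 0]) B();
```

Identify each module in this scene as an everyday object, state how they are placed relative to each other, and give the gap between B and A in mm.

A is a bench. B is a bookshelf. The bookshelf is on the floor beside the bench on its −y side. The gap between the bookshelf and the bench is 400 mm.

The bookshelf's nearest face is 400 mm from the bench's −y face.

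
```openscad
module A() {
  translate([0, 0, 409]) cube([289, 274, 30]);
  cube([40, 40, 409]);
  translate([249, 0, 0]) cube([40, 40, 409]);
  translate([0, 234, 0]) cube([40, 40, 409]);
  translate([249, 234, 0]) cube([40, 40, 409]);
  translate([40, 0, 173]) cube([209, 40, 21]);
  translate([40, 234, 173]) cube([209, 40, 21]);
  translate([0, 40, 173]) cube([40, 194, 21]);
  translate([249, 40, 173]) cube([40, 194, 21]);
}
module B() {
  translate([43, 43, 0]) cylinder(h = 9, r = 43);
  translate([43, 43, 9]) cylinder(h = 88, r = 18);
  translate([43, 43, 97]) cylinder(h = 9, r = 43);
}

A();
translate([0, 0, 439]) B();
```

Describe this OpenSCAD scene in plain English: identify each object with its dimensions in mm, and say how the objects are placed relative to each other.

A is a four-legged stool. The seat is 289×274 mm, 30 mm thick, top at z = 439 mm. It stands on four square legs, each 40×40 mm in cross-section, from z = 0 to the seat underside, each flush with a corner of the seat. Four stretchers, 40 mm wide and 21 mm tall, connect adjacent legs with their undersides at z = 173 mm, each running between the inner faces of the legs it joins and aligned with the legs' outer faces on the other axis.

B is a spool: two coaxial disc flanges of radius 43 mm and thickness 9 mm, joined by a core cylinder of radius 18 mm and height 88 mm. The lower flange rests on z = 0 and the three cylinders share a vertical axis.

The spool is on top of the stool.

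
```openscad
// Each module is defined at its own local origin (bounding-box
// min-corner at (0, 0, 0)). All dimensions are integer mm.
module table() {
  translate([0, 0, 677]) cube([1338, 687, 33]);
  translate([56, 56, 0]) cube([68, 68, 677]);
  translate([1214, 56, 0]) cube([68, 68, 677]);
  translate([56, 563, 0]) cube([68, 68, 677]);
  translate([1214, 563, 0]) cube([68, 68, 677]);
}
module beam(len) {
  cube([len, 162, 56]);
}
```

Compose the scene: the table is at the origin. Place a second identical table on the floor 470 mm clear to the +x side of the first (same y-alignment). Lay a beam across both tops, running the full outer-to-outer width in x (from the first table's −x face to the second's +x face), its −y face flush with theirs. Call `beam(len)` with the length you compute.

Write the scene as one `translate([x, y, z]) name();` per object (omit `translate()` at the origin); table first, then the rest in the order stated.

table();
translate([1808, 0, 0]) table();
translate([0, 0, 710]) beam(3146);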